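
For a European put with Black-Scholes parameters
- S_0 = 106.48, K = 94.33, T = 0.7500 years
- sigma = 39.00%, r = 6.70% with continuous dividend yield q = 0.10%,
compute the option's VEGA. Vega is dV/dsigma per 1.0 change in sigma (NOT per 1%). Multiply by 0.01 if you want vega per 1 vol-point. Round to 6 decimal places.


Answer: Vega = 29.288235

Derivation:
d1 = 0.6741538529; d2 = 0.3364039454
phi(d1) = 0.3178485582; exp(-qT) = 0.9992502812; exp(-rT) = 0.9509916469
Vega = S * exp(-qT) * phi(d1) * sqrt(T) = 106.4800 * 0.9992502812 * 0.3178485582 * 0.8660254038 = 29.288235


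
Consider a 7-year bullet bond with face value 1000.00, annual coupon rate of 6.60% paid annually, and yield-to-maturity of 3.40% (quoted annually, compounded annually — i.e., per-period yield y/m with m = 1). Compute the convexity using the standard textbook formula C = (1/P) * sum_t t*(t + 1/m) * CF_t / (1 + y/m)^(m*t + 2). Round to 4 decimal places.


Coupon per period c = face * coupon_rate / m = 66.000000
Periods per year m = 1; per-period yield y/m = 0.034000
Number of cashflows N = 7
Cashflows (t years, CF_t, discount factor 1/(1+y/m)^(m*t), PV):
  t = 1.0000: CF_t = 66.000000, DF = 0.967118, PV = 63.829787
  t = 2.0000: CF_t = 66.000000, DF = 0.935317, PV = 61.730935
  t = 3.0000: CF_t = 66.000000, DF = 0.904562, PV = 59.701098
  t = 4.0000: CF_t = 66.000000, DF = 0.874818, PV = 57.738006
  t = 5.0000: CF_t = 66.000000, DF = 0.846052, PV = 55.839464
  t = 6.0000: CF_t = 66.000000, DF = 0.818233, PV = 54.003350
  t = 7.0000: CF_t = 1066.000000, DF = 0.791327, PV = 843.555057
Price P = sum_t PV_t = 1196.397698
Convexity numerator sum_t t*(t + 1/m) * CF_t / (1+y/m)^(m*t + 2):
  t = 1.0000: term = 119.402196
  t = 2.0000: term = 346.428035
  t = 3.0000: term = 670.073569
  t = 4.0000: term = 1080.067004
  t = 5.0000: term = 1566.828343
  t = 6.0000: term = 2121.431025
  t = 7.0000: term = 44183.527194
Convexity = (1/P) * sum = 50087.757366 / 1196.397698 = 41.865475

Answer: Convexity = 41.8655


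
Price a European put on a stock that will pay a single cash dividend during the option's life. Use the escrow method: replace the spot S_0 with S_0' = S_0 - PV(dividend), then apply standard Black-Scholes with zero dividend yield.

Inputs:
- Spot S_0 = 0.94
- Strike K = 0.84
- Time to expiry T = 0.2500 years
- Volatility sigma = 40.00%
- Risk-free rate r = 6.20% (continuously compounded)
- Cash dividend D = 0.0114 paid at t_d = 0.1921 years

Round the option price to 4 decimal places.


Answer: Price = 0.0305

Derivation:
PV(D) = D * exp(-r * t_d) = 0.0114 * 0.98816045 = 0.01126503
S_0' = S_0 - PV(D) = 0.9400 - 0.01126503 = 0.92873497
d1 = (ln(S_0'/K) + (r + sigma^2/2)*T) / (sigma*sqrt(T)) = 0.67960761
d2 = d1 - sigma*sqrt(T) = 0.47960761
exp(-rT) = 0.98461951
N(-d1) = 0.24837647; N(-d2) = 0.31575322
P = K * exp(-rT) * N(-d2) - S_0' * N(-d1) = 0.8400 * 0.98461951 * 0.31575322 - 0.92873497 * 0.24837647 = 0.0305


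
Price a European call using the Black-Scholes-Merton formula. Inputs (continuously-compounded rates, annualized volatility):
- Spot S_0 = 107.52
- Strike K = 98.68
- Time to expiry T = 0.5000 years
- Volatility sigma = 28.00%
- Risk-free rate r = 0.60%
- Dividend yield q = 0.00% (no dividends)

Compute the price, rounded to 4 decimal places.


d1 = (ln(S/K) + (r - q + 0.5*sigma^2) * T) / (sigma * sqrt(T)) = 0.54747533
d2 = d1 - sigma * sqrt(T) = 0.34948543
exp(-rT) = 0.99700450; exp(-qT) = 1.00000000
C = S_0 * exp(-qT) * N(d1) - K * exp(-rT) * N(d2)
N(d1) = 0.70797389; N(d2) = 0.63663755
C = 107.5200 * 1.00000000 * 0.70797389 - 98.6800 * 0.99700450 * 0.63663755 = 13.4861

Answer: Price = 13.4861


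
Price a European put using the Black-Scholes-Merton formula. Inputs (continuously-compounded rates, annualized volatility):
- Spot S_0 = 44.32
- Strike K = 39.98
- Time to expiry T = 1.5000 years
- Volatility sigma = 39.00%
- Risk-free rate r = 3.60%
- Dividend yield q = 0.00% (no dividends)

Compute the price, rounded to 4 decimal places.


Answer: Price = 4.9438

Derivation:
d1 = (ln(S/K) + (r - q + 0.5*sigma^2) * T) / (sigma * sqrt(T)) = 0.56763620
d2 = d1 - sigma * sqrt(T) = 0.08998570
exp(-rT) = 0.94743211; exp(-qT) = 1.00000000
P = K * exp(-rT) * N(-d2) - S_0 * exp(-qT) * N(-d1)
N(-d1) = 0.28514101; N(-d2) = 0.46414929
P = 39.9800 * 0.94743211 * 0.46414929 - 44.3200 * 1.00000000 * 0.28514101 = 4.9438


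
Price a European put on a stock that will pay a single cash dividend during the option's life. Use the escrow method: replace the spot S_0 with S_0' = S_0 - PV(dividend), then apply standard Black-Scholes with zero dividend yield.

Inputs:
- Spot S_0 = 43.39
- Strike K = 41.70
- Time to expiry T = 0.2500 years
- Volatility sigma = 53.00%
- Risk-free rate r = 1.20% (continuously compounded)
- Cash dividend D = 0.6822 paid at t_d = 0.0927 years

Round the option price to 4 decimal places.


PV(D) = D * exp(-r * t_d) = 0.6822 * 0.99888822 = 0.68144154
S_0' = S_0 - PV(D) = 43.3900 - 0.68144154 = 42.70855846
d1 = (ln(S_0'/K) + (r + sigma^2/2)*T) / (sigma*sqrt(T)) = 0.23400266
d2 = d1 - sigma*sqrt(T) = -0.03099734
exp(-rT) = 0.99700450
N(-d1) = 0.40749146; N(-d2) = 0.51236417
P = K * exp(-rT) * N(-d2) - S_0' * N(-d1) = 41.7000 * 0.99700450 * 0.51236417 - 42.70855846 * 0.40749146 = 3.8982

Answer: Price = 3.8982


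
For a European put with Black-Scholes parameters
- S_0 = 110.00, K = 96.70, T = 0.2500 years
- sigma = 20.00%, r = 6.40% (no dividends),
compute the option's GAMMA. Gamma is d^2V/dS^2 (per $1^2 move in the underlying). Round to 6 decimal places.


d1 = 1.4986696333; d2 = 1.3986696333
phi(d1) = 0.1297761977; exp(-qT) = 1.0000000000; exp(-rT) = 0.9841273201
Gamma = exp(-qT) * phi(d1) / (S * sigma * sqrt(T)) = 1.0000000000 * 0.1297761977 / (110.0000 * 0.2000 * 0.5000000000) = 0.011798

Answer: Gamma = 0.011798


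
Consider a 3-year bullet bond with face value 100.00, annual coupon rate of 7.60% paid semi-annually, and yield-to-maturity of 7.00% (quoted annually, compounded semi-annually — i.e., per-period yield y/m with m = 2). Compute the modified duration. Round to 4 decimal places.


Coupon per period c = face * coupon_rate / m = 3.800000
Periods per year m = 2; per-period yield y/m = 0.035000
Number of cashflows N = 6
Cashflows (t years, CF_t, discount factor 1/(1+y/m)^(m*t), PV):
  t = 0.5000: CF_t = 3.800000, DF = 0.966184, PV = 3.671498
  t = 1.0000: CF_t = 3.800000, DF = 0.933511, PV = 3.547341
  t = 1.5000: CF_t = 3.800000, DF = 0.901943, PV = 3.427382
  t = 2.0000: CF_t = 3.800000, DF = 0.871442, PV = 3.311480
  t = 2.5000: CF_t = 3.800000, DF = 0.841973, PV = 3.199498
  t = 3.0000: CF_t = 103.800000, DF = 0.813501, PV = 84.441367
Price P = sum_t PV_t = 101.598566
First compute Macaulay numerator sum_t t * PV_t:
  t * PV_t at t = 0.5000: 1.835749
  t * PV_t at t = 1.0000: 3.547341
  t * PV_t at t = 1.5000: 5.141073
  t * PV_t at t = 2.0000: 6.622961
  t * PV_t at t = 2.5000: 7.998745
  t * PV_t at t = 3.0000: 253.324101
Macaulay duration D = 278.469970 / 101.598566 = 2.740885
Modified duration = D / (1 + y/m) = 2.740885 / (1 + 0.035000) = 2.648198

Answer: Modified duration = 2.6482


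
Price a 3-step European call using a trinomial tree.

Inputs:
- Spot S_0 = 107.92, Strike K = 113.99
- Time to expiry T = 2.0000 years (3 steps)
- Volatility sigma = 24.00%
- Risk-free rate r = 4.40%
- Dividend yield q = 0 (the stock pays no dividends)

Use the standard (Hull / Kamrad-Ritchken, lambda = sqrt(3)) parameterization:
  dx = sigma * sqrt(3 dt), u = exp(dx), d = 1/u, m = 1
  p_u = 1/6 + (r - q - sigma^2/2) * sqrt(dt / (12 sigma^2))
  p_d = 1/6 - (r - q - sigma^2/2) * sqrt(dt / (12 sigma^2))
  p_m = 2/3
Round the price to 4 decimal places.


Answer: Price = V(0,0) = 15.8197

Derivation:
dt = T/N = 0.666667; dx = sigma*sqrt(3*dt) = 0.339411
u = exp(dx) = 1.404121; d = 1/u = 0.712189
p_u = 0.181594, p_m = 0.666667, p_d = 0.151739
Discount per step: exp(-r*dt) = 0.971093
Stock lattice S(k, j) with j the centered position index:
  k=0: S(0,+0) = 107.9200
  k=1: S(1,-1) = 76.8595; S(1,+0) = 107.9200; S(1,+1) = 151.5327
  k=2: S(2,-2) = 54.7385; S(2,-1) = 76.8595; S(2,+0) = 107.9200; S(2,+1) = 151.5327; S(2,+2) = 212.7702
  k=3: S(3,-3) = 38.9842; S(3,-2) = 54.7385; S(3,-1) = 76.8595; S(3,+0) = 107.9200; S(3,+1) = 151.5327; S(3,+2) = 212.7702; S(3,+3) = 298.7550
Terminal payoffs V(N, j) = max(S_T - K, 0):
  V(3,-3) = 0.000000; V(3,-2) = 0.000000; V(3,-1) = 0.000000; V(3,+0) = 0.000000; V(3,+1) = 37.542704; V(3,+2) = 98.780203; V(3,+3) = 184.765041
Backward induction: V(k, j) = exp(-r*dt) * [p_u * V(k+1, j+1) + p_m * V(k+1, j) + p_d * V(k+1, j-1)]
  V(2,-2) = exp(-r*dt) * [p_u*0.000000 + p_m*0.000000 + p_d*0.000000] = 0.000000
  V(2,-1) = exp(-r*dt) * [p_u*0.000000 + p_m*0.000000 + p_d*0.000000] = 0.000000
  V(2,+0) = exp(-r*dt) * [p_u*37.542704 + p_m*0.000000 + p_d*0.000000] = 6.620471
  V(2,+1) = exp(-r*dt) * [p_u*98.780203 + p_m*37.542704 + p_d*0.000000] = 41.724366
  V(2,+2) = exp(-r*dt) * [p_u*184.765041 + p_m*98.780203 + p_d*37.542704] = 102.064239
  V(1,-1) = exp(-r*dt) * [p_u*6.620471 + p_m*0.000000 + p_d*0.000000] = 1.167487
  V(1,+0) = exp(-r*dt) * [p_u*41.724366 + p_m*6.620471 + p_d*0.000000] = 11.643947
  V(1,+1) = exp(-r*dt) * [p_u*102.064239 + p_m*41.724366 + p_d*6.620471] = 45.986220
  V(0,+0) = exp(-r*dt) * [p_u*45.986220 + p_m*11.643947 + p_d*1.167487] = 15.819710


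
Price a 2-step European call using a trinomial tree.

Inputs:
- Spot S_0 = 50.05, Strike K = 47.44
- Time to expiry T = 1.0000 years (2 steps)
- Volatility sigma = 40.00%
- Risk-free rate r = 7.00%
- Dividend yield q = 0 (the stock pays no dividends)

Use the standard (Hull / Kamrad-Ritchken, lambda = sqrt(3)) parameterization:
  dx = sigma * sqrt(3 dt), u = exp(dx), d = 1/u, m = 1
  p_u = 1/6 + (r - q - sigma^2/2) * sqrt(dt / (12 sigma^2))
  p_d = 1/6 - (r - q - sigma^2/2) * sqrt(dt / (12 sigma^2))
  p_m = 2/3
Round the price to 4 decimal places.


Answer: Price = V(0,0) = 10.1861

Derivation:
dt = T/N = 0.500000; dx = sigma*sqrt(3*dt) = 0.489898
u = exp(dx) = 1.632150; d = 1/u = 0.612689
p_u = 0.161564, p_m = 0.666667, p_d = 0.171770
Discount per step: exp(-r*dt) = 0.965605
Stock lattice S(k, j) with j the centered position index:
  k=0: S(0,+0) = 50.0500
  k=1: S(1,-1) = 30.6651; S(1,+0) = 50.0500; S(1,+1) = 81.6891
  k=2: S(2,-2) = 18.7882; S(2,-1) = 30.6651; S(2,+0) = 50.0500; S(2,+1) = 81.6891; S(2,+2) = 133.3288
Terminal payoffs V(N, j) = max(S_T - K, 0):
  V(2,-2) = 0.000000; V(2,-1) = 0.000000; V(2,+0) = 2.610000; V(2,+1) = 34.249090; V(2,+2) = 85.888819
Backward induction: V(k, j) = exp(-r*dt) * [p_u * V(k+1, j+1) + p_m * V(k+1, j) + p_d * V(k+1, j-1)]
  V(1,-1) = exp(-r*dt) * [p_u*2.610000 + p_m*0.000000 + p_d*0.000000] = 0.407177
  V(1,+0) = exp(-r*dt) * [p_u*34.249090 + p_m*2.610000 + p_d*0.000000] = 7.023239
  V(1,+1) = exp(-r*dt) * [p_u*85.888819 + p_m*34.249090 + p_d*2.610000] = 35.879531
  V(0,+0) = exp(-r*dt) * [p_u*35.879531 + p_m*7.023239 + p_d*0.407177] = 10.186099


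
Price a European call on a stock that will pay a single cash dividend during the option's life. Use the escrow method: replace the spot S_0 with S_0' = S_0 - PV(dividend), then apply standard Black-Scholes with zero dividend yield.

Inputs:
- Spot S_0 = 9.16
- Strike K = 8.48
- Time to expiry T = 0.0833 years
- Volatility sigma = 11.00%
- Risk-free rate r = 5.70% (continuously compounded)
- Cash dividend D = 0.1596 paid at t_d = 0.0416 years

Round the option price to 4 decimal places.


Answer: Price = 0.5631

Derivation:
PV(D) = D * exp(-r * t_d) = 0.1596 * 0.99763161 = 0.15922200
S_0' = S_0 - PV(D) = 9.1600 - 0.15922200 = 9.00077800
d1 = (ln(S_0'/K) + (r + sigma^2/2)*T) / (sigma*sqrt(T)) = 2.04273686
d2 = d1 - sigma*sqrt(T) = 2.01098894
exp(-rT) = 0.99526315
N(d1) = 0.97946075; N(d2) = 0.97783669
C = S_0' * N(d1) - K * exp(-rT) * N(d2) = 9.00077800 * 0.97946075 - 8.4800 * 0.99526315 * 0.97783669 = 0.5631


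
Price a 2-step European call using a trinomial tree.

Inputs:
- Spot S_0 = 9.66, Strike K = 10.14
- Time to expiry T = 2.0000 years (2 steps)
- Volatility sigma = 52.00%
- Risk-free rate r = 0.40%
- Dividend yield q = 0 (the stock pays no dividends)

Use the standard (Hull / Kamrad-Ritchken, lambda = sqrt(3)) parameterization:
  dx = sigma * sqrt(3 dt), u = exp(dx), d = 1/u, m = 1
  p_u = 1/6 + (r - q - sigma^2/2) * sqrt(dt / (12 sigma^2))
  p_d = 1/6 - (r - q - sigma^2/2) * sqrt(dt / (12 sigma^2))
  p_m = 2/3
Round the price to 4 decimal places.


dt = T/N = 1.000000; dx = sigma*sqrt(3*dt) = 0.900666
u = exp(dx) = 2.461243; d = 1/u = 0.406299
p_u = 0.093832, p_m = 0.666667, p_d = 0.239502
Discount per step: exp(-r*dt) = 0.996008
Stock lattice S(k, j) with j the centered position index:
  k=0: S(0,+0) = 9.6600
  k=1: S(1,-1) = 3.9248; S(1,+0) = 9.6600; S(1,+1) = 23.7756
  k=2: S(2,-2) = 1.5947; S(2,-1) = 3.9248; S(2,+0) = 9.6600; S(2,+1) = 23.7756; S(2,+2) = 58.5175
Terminal payoffs V(N, j) = max(S_T - K, 0):
  V(2,-2) = 0.000000; V(2,-1) = 0.000000; V(2,+0) = 0.000000; V(2,+1) = 13.635605; V(2,+2) = 48.377537
Backward induction: V(k, j) = exp(-r*dt) * [p_u * V(k+1, j+1) + p_m * V(k+1, j) + p_d * V(k+1, j-1)]
  V(1,-1) = exp(-r*dt) * [p_u*0.000000 + p_m*0.000000 + p_d*0.000000] = 0.000000
  V(1,+0) = exp(-r*dt) * [p_u*13.635605 + p_m*0.000000 + p_d*0.000000] = 1.274345
  V(1,+1) = exp(-r*dt) * [p_u*48.377537 + p_m*13.635605 + p_d*0.000000] = 13.575340
  V(0,+0) = exp(-r*dt) * [p_u*13.575340 + p_m*1.274345 + p_d*0.000000] = 2.114884

Answer: Price = V(0,0) = 2.1149


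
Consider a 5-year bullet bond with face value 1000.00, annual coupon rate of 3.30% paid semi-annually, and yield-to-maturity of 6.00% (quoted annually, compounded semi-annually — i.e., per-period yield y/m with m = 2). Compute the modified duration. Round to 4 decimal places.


Answer: Modified duration = 4.4881

Derivation:
Coupon per period c = face * coupon_rate / m = 16.500000
Periods per year m = 2; per-period yield y/m = 0.030000
Number of cashflows N = 10
Cashflows (t years, CF_t, discount factor 1/(1+y/m)^(m*t), PV):
  t = 0.5000: CF_t = 16.500000, DF = 0.970874, PV = 16.019417
  t = 1.0000: CF_t = 16.500000, DF = 0.942596, PV = 15.552833
  t = 1.5000: CF_t = 16.500000, DF = 0.915142, PV = 15.099837
  t = 2.0000: CF_t = 16.500000, DF = 0.888487, PV = 14.660036
  t = 2.5000: CF_t = 16.500000, DF = 0.862609, PV = 14.233045
  t = 3.0000: CF_t = 16.500000, DF = 0.837484, PV = 13.818490
  t = 3.5000: CF_t = 16.500000, DF = 0.813092, PV = 13.416010
  t = 4.0000: CF_t = 16.500000, DF = 0.789409, PV = 13.025252
  t = 4.5000: CF_t = 16.500000, DF = 0.766417, PV = 12.645876
  t = 5.0000: CF_t = 1016.500000, DF = 0.744094, PV = 756.371464
Price P = sum_t PV_t = 884.842262
First compute Macaulay numerator sum_t t * PV_t:
  t * PV_t at t = 0.5000: 8.009709
  t * PV_t at t = 1.0000: 15.552833
  t * PV_t at t = 1.5000: 22.649756
  t * PV_t at t = 2.0000: 29.320073
  t * PV_t at t = 2.5000: 35.582612
  t * PV_t at t = 3.0000: 41.455471
  t * PV_t at t = 3.5000: 46.956035
  t * PV_t at t = 4.0000: 52.101009
  t * PV_t at t = 4.5000: 56.906442
  t * PV_t at t = 5.0000: 3781.857322
Macaulay duration D = 4090.391262 / 884.842262 = 4.622735
Modified duration = D / (1 + y/m) = 4.622735 / (1 + 0.030000) = 4.488092


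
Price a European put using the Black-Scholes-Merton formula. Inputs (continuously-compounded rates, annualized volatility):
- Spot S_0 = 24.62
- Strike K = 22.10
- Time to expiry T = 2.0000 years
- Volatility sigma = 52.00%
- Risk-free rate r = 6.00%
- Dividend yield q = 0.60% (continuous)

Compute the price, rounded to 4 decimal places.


Answer: Price = 4.1953

Derivation:
d1 = (ln(S/K) + (r - q + 0.5*sigma^2) * T) / (sigma * sqrt(T)) = 0.66139166
d2 = d1 - sigma * sqrt(T) = -0.07399939
exp(-rT) = 0.88692044; exp(-qT) = 0.98807171
P = K * exp(-rT) * N(-d2) - S_0 * exp(-qT) * N(-d1)
N(-d1) = 0.25418059; N(-d2) = 0.52949456
P = 22.1000 * 0.88692044 * 0.52949456 - 24.6200 * 0.98807171 * 0.25418059 = 4.1953


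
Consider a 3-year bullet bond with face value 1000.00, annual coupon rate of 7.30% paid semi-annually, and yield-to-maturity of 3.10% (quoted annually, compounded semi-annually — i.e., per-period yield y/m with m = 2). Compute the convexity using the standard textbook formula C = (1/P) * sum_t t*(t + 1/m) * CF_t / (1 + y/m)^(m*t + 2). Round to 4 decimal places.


Answer: Convexity = 9.1168

Derivation:
Coupon per period c = face * coupon_rate / m = 36.500000
Periods per year m = 2; per-period yield y/m = 0.015500
Number of cashflows N = 6
Cashflows (t years, CF_t, discount factor 1/(1+y/m)^(m*t), PV):
  t = 0.5000: CF_t = 36.500000, DF = 0.984737, PV = 35.942885
  t = 1.0000: CF_t = 36.500000, DF = 0.969706, PV = 35.394274
  t = 1.5000: CF_t = 36.500000, DF = 0.954905, PV = 34.854036
  t = 2.0000: CF_t = 36.500000, DF = 0.940330, PV = 34.322045
  t = 2.5000: CF_t = 36.500000, DF = 0.925977, PV = 33.798173
  t = 3.0000: CF_t = 1036.500000, DF = 0.911844, PV = 945.126064
Price P = sum_t PV_t = 1119.437478
Convexity numerator sum_t t*(t + 1/m) * CF_t / (1+y/m)^(m*t + 2):
  t = 0.5000: term = 17.427018
  t = 1.0000: term = 51.483067
  t = 1.5000: term = 101.394519
  t = 2.0000: term = 166.411487
  t = 2.5000: term = 245.807219
  t = 3.0000: term = 9623.192725
Convexity = (1/P) * sum = 10205.716037 / 1119.437478 = 9.116825


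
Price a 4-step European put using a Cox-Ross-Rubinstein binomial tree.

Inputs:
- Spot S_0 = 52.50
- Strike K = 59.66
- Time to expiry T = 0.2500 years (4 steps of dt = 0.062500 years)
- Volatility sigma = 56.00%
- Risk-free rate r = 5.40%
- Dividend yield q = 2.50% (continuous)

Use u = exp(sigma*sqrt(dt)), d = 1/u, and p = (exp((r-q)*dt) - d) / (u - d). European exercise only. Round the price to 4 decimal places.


Answer: Price = V(0,0) = 10.4034

Derivation:
dt = T/N = 0.062500
u = exp(sigma*sqrt(dt)) = 1.150274; d = 1/u = 0.869358
p = (exp((r-q)*dt) - d) / (u - d) = 0.471515
Discount per step: exp(-r*dt) = 0.996631
Stock lattice S(k, i) with i counting down-moves:
  k=0: S(0,0) = 52.5000
  k=1: S(1,0) = 60.3894; S(1,1) = 45.6413
  k=2: S(2,0) = 69.4643; S(2,1) = 52.5000; S(2,2) = 39.6786
  k=3: S(3,0) = 79.9030; S(3,1) = 60.3894; S(3,2) = 45.6413; S(3,3) = 34.4950
  k=4: S(4,0) = 91.9103; S(4,1) = 69.4643; S(4,2) = 52.5000; S(4,3) = 39.6786; S(4,4) = 29.9885
Terminal payoffs V(N, i) = max(K - S_T, 0):
  V(4,0) = 0.000000; V(4,1) = 0.000000; V(4,2) = 7.160000; V(4,3) = 19.981354; V(4,4) = 29.671524
Backward induction: V(k, i) = exp(-r*dt) * [p * V(k+1, i) + (1-p) * V(k+1, i+1)].
  V(3,0) = exp(-r*dt) * [p*0.000000 + (1-p)*0.000000] = 0.000000
  V(3,1) = exp(-r*dt) * [p*0.000000 + (1-p)*7.160000] = 3.771203
  V(3,2) = exp(-r*dt) * [p*7.160000 + (1-p)*19.981354] = 13.888938
  V(3,3) = exp(-r*dt) * [p*19.981354 + (1-p)*29.671524] = 25.017885
  V(2,0) = exp(-r*dt) * [p*0.000000 + (1-p)*3.771203] = 1.986309
  V(2,1) = exp(-r*dt) * [p*3.771203 + (1-p)*13.888938] = 9.087552
  V(2,2) = exp(-r*dt) * [p*13.888938 + (1-p)*25.017885] = 19.703807
  V(1,0) = exp(-r*dt) * [p*1.986309 + (1-p)*9.087552] = 5.719872
  V(1,1) = exp(-r*dt) * [p*9.087552 + (1-p)*19.703807] = 14.648561
  V(0,0) = exp(-r*dt) * [p*5.719872 + (1-p)*14.648561] = 10.403379


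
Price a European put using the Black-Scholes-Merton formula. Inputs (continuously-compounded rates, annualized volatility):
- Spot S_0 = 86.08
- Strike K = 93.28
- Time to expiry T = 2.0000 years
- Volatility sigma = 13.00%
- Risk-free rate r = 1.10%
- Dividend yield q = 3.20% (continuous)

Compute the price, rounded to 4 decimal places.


d1 = (ln(S/K) + (r - q + 0.5*sigma^2) * T) / (sigma * sqrt(T)) = -0.57345613
d2 = d1 - sigma * sqrt(T) = -0.75730389
exp(-rT) = 0.97824024; exp(-qT) = 0.93800500
P = K * exp(-rT) * N(-d2) - S_0 * exp(-qT) * N(-d1)
N(-d1) = 0.71683205; N(-d2) = 0.77556609
P = 93.2800 * 0.97824024 * 0.77556609 - 86.0800 * 0.93800500 * 0.71683205 = 12.8911

Answer: Price = 12.8911


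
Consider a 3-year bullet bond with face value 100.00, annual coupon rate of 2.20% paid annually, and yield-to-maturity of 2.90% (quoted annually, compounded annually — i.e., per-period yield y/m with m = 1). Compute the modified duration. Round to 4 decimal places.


Coupon per period c = face * coupon_rate / m = 2.200000
Periods per year m = 1; per-period yield y/m = 0.029000
Number of cashflows N = 3
Cashflows (t years, CF_t, discount factor 1/(1+y/m)^(m*t), PV):
  t = 1.0000: CF_t = 2.200000, DF = 0.971817, PV = 2.137998
  t = 2.0000: CF_t = 2.200000, DF = 0.944429, PV = 2.077743
  t = 3.0000: CF_t = 102.200000, DF = 0.917812, PV = 93.800418
Price P = sum_t PV_t = 98.016159
First compute Macaulay numerator sum_t t * PV_t:
  t * PV_t at t = 1.0000: 2.137998
  t * PV_t at t = 2.0000: 4.155487
  t * PV_t at t = 3.0000: 281.401253
Macaulay duration D = 287.694738 / 98.016159 = 2.935177
Modified duration = D / (1 + y/m) = 2.935177 / (1 + 0.029000) = 2.852455

Answer: Modified duration = 2.8525


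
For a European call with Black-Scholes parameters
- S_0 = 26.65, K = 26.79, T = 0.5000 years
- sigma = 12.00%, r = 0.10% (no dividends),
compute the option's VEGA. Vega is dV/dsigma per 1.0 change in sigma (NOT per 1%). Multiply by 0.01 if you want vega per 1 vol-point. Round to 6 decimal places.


d1 = -0.0134295245; d2 = -0.0982823383
phi(d1) = 0.3989063070; exp(-qT) = 1.0000000000; exp(-rT) = 0.9995001250
Vega = S * exp(-qT) * phi(d1) * sqrt(T) = 26.6500 * 1.0000000000 * 0.3989063070 * 0.7071067812 = 7.517148

Answer: Vega = 7.517148


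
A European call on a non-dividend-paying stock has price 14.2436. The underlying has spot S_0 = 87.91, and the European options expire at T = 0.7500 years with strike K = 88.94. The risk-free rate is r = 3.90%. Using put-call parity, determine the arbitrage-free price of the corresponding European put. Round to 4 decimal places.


Put-call parity: C - P = S_0 * exp(-qT) - K * exp(-rT).
S_0 * exp(-qT) = 87.9100 * 1.00000000 = 87.91000000
K * exp(-rT) = 88.9400 * 0.97117364 = 86.37618360
P = C - S*exp(-qT) + K*exp(-rT)
P = 14.2436 - 87.91000000 + 86.37618360 = 12.7098

Answer: Put price = 12.7098


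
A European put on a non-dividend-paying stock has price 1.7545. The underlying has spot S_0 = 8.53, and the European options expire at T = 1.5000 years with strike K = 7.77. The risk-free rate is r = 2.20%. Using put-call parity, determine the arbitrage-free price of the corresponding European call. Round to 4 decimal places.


Put-call parity: C - P = S_0 * exp(-qT) - K * exp(-rT).
S_0 * exp(-qT) = 8.5300 * 1.00000000 = 8.53000000
K * exp(-rT) = 7.7700 * 0.96753856 = 7.51777461
C = P + S*exp(-qT) - K*exp(-rT)
C = 1.7545 + 8.53000000 - 7.51777461 = 2.7667

Answer: Call price = 2.7667


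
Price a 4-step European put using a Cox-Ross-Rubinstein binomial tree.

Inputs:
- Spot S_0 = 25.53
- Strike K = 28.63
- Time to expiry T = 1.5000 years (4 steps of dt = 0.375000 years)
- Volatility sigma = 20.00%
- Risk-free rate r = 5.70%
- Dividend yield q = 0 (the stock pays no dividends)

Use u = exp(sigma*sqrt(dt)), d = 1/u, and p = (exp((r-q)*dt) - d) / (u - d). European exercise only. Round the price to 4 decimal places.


Answer: Price = V(0,0) = 3.0314

Derivation:
dt = T/N = 0.375000
u = exp(sigma*sqrt(dt)) = 1.130290; d = 1/u = 0.884728
p = (exp((r-q)*dt) - d) / (u - d) = 0.557402
Discount per step: exp(-r*dt) = 0.978852
Stock lattice S(k, i) with i counting down-moves:
  k=0: S(0,0) = 25.5300
  k=1: S(1,0) = 28.8563; S(1,1) = 22.5871
  k=2: S(2,0) = 32.6160; S(2,1) = 25.5300; S(2,2) = 19.9835
  k=3: S(3,0) = 36.8656; S(3,1) = 28.8563; S(3,2) = 22.5871; S(3,3) = 17.6799
  k=4: S(4,0) = 41.6688; S(4,1) = 32.6160; S(4,2) = 25.5300; S(4,3) = 19.9835; S(4,4) = 15.6419
Terminal payoffs V(N, i) = max(K - S_T, 0):
  V(4,0) = 0.000000; V(4,1) = 0.000000; V(4,2) = 3.100000; V(4,3) = 8.646533; V(4,4) = 12.988052
Backward induction: V(k, i) = exp(-r*dt) * [p * V(k+1, i) + (1-p) * V(k+1, i+1)].
  V(3,0) = exp(-r*dt) * [p*0.000000 + (1-p)*0.000000] = 0.000000
  V(3,1) = exp(-r*dt) * [p*0.000000 + (1-p)*3.100000] = 1.343038
  V(3,2) = exp(-r*dt) * [p*3.100000 + (1-p)*8.646533] = 5.437410
  V(3,3) = exp(-r*dt) * [p*8.646533 + (1-p)*12.988052] = 10.344586
  V(2,0) = exp(-r*dt) * [p*0.000000 + (1-p)*1.343038] = 0.581855
  V(2,1) = exp(-r*dt) * [p*1.343038 + (1-p)*5.437410] = 3.088473
  V(2,2) = exp(-r*dt) * [p*5.437410 + (1-p)*10.344586] = 7.448394
  V(1,0) = exp(-r*dt) * [p*0.581855 + (1-p)*3.088473] = 1.655512
  V(1,1) = exp(-r*dt) * [p*3.088473 + (1-p)*7.448394] = 4.912041
  V(0,0) = exp(-r*dt) * [p*1.655512 + (1-p)*4.912041] = 3.031353


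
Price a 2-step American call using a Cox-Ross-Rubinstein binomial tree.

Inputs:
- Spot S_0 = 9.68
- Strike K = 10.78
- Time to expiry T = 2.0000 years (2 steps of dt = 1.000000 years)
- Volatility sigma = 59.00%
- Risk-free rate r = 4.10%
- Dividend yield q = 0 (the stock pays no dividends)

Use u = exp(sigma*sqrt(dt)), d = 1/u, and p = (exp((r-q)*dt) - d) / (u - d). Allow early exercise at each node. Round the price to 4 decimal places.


dt = T/N = 1.000000
u = exp(sigma*sqrt(dt)) = 1.803988; d = 1/u = 0.554327
p = (exp((r-q)*dt) - d) / (u - d) = 0.390126
Discount per step: exp(-r*dt) = 0.959829
Stock lattice S(k, i) with i counting down-moves:
  k=0: S(0,0) = 9.6800
  k=1: S(1,0) = 17.4626; S(1,1) = 5.3659
  k=2: S(2,0) = 31.5023; S(2,1) = 9.6800; S(2,2) = 2.9745
Terminal payoffs V(N, i) = max(S_T - K, 0):
  V(2,0) = 20.722342; V(2,1) = 0.000000; V(2,2) = 0.000000
Backward induction: V(k, i) = exp(-r*dt) * [p * V(k+1, i) + (1-p) * V(k+1, i+1)]; then take max(V_cont, immediate exercise) for American.
  V(1,0) = exp(-r*dt) * [p*20.722342 + (1-p)*0.000000] = 7.759563; exercise = 6.682608; V(1,0) = max -> 7.759563
  V(1,1) = exp(-r*dt) * [p*0.000000 + (1-p)*0.000000] = 0.000000; exercise = 0.000000; V(1,1) = max -> 0.000000
  V(0,0) = exp(-r*dt) * [p*7.759563 + (1-p)*0.000000] = 2.905599; exercise = 0.000000; V(0,0) = max -> 2.905599

Answer: Price = V(0,0) = 2.9056


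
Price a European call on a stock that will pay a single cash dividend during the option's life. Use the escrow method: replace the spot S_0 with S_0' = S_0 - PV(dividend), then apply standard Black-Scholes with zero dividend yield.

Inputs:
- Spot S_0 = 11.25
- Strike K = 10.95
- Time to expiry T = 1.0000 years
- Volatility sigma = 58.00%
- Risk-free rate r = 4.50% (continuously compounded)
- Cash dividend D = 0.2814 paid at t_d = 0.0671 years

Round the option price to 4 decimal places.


PV(D) = D * exp(-r * t_d) = 0.2814 * 0.99698505 = 0.28055159
S_0' = S_0 - PV(D) = 11.2500 - 0.28055159 = 10.96944841
d1 = (ln(S_0'/K) + (r + sigma^2/2)*T) / (sigma*sqrt(T)) = 0.37064575
d2 = d1 - sigma*sqrt(T) = -0.20935425
exp(-rT) = 0.95599748
N(d1) = 0.64454930; N(d2) = 0.41708585
C = S_0' * N(d1) - K * exp(-rT) * N(d2) = 10.96944841 * 0.64454930 - 10.9500 * 0.95599748 * 0.41708585 = 2.7042

Answer: Price = 2.7042


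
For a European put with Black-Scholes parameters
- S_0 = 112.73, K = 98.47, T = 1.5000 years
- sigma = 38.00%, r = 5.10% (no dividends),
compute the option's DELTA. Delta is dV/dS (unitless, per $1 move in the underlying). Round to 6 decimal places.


d1 = 0.6876698488; d2 = 0.2222667977
phi(d1) = 0.3149367532; exp(-qT) = 1.0000000000; exp(-rT) = 0.9263529143
N(-d1) = 0.2458303556
Delta = -exp(-qT) * N(-d1) = -1.0000000000 * 0.2458303556 = -0.245830

Answer: Delta = -0.245830


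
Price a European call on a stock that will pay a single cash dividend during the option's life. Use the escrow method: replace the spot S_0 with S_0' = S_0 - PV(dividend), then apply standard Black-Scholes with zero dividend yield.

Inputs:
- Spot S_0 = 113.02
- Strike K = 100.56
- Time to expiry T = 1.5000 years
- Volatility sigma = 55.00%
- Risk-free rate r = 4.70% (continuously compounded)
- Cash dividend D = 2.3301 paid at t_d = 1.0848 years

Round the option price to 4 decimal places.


Answer: Price = 36.3118

Derivation:
PV(D) = D * exp(-r * t_d) = 2.3301 * 0.95029235 = 2.21427622
S_0' = S_0 - PV(D) = 113.0200 - 2.21427622 = 110.80572378
d1 = (ln(S_0'/K) + (r + sigma^2/2)*T) / (sigma*sqrt(T)) = 0.58550059
d2 = d1 - sigma*sqrt(T) = -0.08810909
exp(-rT) = 0.93192774
N(d1) = 0.72089442; N(d2) = 0.46489499
C = S_0' * N(d1) - K * exp(-rT) * N(d2) = 110.80572378 * 0.72089442 - 100.5600 * 0.93192774 * 0.46489499 = 36.3118


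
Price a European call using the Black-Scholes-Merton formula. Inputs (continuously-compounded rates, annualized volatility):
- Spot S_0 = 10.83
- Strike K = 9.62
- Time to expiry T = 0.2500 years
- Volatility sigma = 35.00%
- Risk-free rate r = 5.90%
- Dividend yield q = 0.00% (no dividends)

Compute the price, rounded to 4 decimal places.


d1 = (ln(S/K) + (r - q + 0.5*sigma^2) * T) / (sigma * sqrt(T)) = 0.84879026
d2 = d1 - sigma * sqrt(T) = 0.67379026
exp(-rT) = 0.98535825; exp(-qT) = 1.00000000
C = S_0 * exp(-qT) * N(d1) - K * exp(-rT) * N(d2)
N(d1) = 0.80200100; N(d2) = 0.74977767
C = 10.8300 * 1.00000000 * 0.80200100 - 9.6200 * 0.98535825 * 0.74977767 = 1.5784

Answer: Price = 1.5784


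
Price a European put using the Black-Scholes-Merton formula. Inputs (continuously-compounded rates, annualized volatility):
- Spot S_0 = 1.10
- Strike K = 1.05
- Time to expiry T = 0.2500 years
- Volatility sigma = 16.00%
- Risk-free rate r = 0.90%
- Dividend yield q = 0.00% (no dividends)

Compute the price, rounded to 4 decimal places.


d1 = (ln(S/K) + (r - q + 0.5*sigma^2) * T) / (sigma * sqrt(T)) = 0.64962520
d2 = d1 - sigma * sqrt(T) = 0.56962520
exp(-rT) = 0.99775253; exp(-qT) = 1.00000000
P = K * exp(-rT) * N(-d2) - S_0 * exp(-qT) * N(-d1)
N(-d1) = 0.25796718; N(-d2) = 0.28446597
P = 1.0500 * 0.99775253 * 0.28446597 - 1.1000 * 1.00000000 * 0.25796718 = 0.0143

Answer: Price = 0.0143


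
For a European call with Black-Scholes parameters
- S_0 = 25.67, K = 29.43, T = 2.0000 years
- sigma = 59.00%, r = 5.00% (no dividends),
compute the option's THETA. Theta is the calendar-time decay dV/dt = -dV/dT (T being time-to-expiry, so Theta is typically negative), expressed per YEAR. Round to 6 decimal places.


d1 = 0.3732186685; d2 = -0.4611673333
phi(d1) = 0.3721029854; exp(-qT) = 1.0000000000; exp(-rT) = 0.9048374180
Theta = -S*exp(-qT)*phi(d1)*sigma/(2*sqrt(T)) - r*K*exp(-rT)*N(d2) + q*S*exp(-qT)*N(d1)
N(d1) = 0.6455071486; N(d2) = 0.3223392782; sqrt(T) = 1.4142135624
Term 1 = -25.6700 * 1.0000000000 * 0.3721029854 * 0.5900 / (2 * 1.4142135624) = -1.9924894990
Term 2 = -0.0500 * 29.4300 * 0.9048374180 * 0.3223392782 = -0.4291845181
Term 3 = 0 (no dividend yield, q = 0)
Theta = -1.9924894990 + (-0.4291845181) + (0.0000000000) = -2.421674

Answer: Theta = -2.421674


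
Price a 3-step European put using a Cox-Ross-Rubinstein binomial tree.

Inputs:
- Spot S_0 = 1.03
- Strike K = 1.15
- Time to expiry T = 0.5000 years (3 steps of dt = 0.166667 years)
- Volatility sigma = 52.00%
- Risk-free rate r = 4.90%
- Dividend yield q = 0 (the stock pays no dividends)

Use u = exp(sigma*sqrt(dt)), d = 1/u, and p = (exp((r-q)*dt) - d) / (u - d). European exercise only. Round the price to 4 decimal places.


Answer: Price = V(0,0) = 0.2130

Derivation:
dt = T/N = 0.166667
u = exp(sigma*sqrt(dt)) = 1.236505; d = 1/u = 0.808731
p = (exp((r-q)*dt) - d) / (u - d) = 0.466295
Discount per step: exp(-r*dt) = 0.991867
Stock lattice S(k, i) with i counting down-moves:
  k=0: S(0,0) = 1.0300
  k=1: S(1,0) = 1.2736; S(1,1) = 0.8330
  k=2: S(2,0) = 1.5748; S(2,1) = 1.0300; S(2,2) = 0.6737
  k=3: S(3,0) = 1.9473; S(3,1) = 1.2736; S(3,2) = 0.8330; S(3,3) = 0.5448
Terminal payoffs V(N, i) = max(K - S_T, 0):
  V(3,0) = 0.000000; V(3,1) = 0.000000; V(3,2) = 0.317007; V(3,3) = 0.605185
Backward induction: V(k, i) = exp(-r*dt) * [p * V(k+1, i) + (1-p) * V(k+1, i+1)].
  V(2,0) = exp(-r*dt) * [p*0.000000 + (1-p)*0.000000] = 0.000000
  V(2,1) = exp(-r*dt) * [p*0.000000 + (1-p)*0.317007] = 0.167812
  V(2,2) = exp(-r*dt) * [p*0.317007 + (1-p)*0.605185] = 0.466980
  V(1,0) = exp(-r*dt) * [p*0.000000 + (1-p)*0.167812] = 0.088834
  V(1,1) = exp(-r*dt) * [p*0.167812 + (1-p)*0.466980] = 0.324816
  V(0,0) = exp(-r*dt) * [p*0.088834 + (1-p)*0.324816] = 0.213031


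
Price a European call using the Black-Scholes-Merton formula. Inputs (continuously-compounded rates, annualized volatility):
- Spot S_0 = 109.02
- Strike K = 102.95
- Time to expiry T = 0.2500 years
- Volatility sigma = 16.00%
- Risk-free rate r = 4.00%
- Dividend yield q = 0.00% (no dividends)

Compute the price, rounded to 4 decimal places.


Answer: Price = 8.0362

Derivation:
d1 = (ln(S/K) + (r - q + 0.5*sigma^2) * T) / (sigma * sqrt(T)) = 0.88109898
d2 = d1 - sigma * sqrt(T) = 0.80109898
exp(-rT) = 0.99004983; exp(-qT) = 1.00000000
C = S_0 * exp(-qT) * N(d1) - K * exp(-rT) * N(d2)
N(d1) = 0.81086787; N(d2) = 0.78846283
C = 109.0200 * 1.00000000 * 0.81086787 - 102.9500 * 0.99004983 * 0.78846283 = 8.0362


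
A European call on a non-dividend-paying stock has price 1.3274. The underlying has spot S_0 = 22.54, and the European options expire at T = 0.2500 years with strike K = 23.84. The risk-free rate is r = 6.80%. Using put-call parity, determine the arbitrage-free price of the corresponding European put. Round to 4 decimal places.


Put-call parity: C - P = S_0 * exp(-qT) - K * exp(-rT).
S_0 * exp(-qT) = 22.5400 * 1.00000000 = 22.54000000
K * exp(-rT) = 23.8400 * 0.98314368 = 23.43814544
P = C - S*exp(-qT) + K*exp(-rT)
P = 1.3274 - 22.54000000 + 23.43814544 = 2.2255

Answer: Put price = 2.2255


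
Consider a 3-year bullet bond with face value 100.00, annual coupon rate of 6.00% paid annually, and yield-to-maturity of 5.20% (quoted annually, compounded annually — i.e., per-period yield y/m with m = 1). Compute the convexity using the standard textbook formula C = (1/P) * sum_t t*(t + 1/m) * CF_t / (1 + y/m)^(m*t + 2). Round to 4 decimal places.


Answer: Convexity = 10.0509

Derivation:
Coupon per period c = face * coupon_rate / m = 6.000000
Periods per year m = 1; per-period yield y/m = 0.052000
Number of cashflows N = 3
Cashflows (t years, CF_t, discount factor 1/(1+y/m)^(m*t), PV):
  t = 1.0000: CF_t = 6.000000, DF = 0.950570, PV = 5.703422
  t = 2.0000: CF_t = 6.000000, DF = 0.903584, PV = 5.421504
  t = 3.0000: CF_t = 106.000000, DF = 0.858920, PV = 91.045534
Price P = sum_t PV_t = 102.170460
Convexity numerator sum_t t*(t + 1/m) * CF_t / (1+y/m)^(m*t + 2):
  t = 1.0000: term = 10.307042
  t = 2.0000: term = 29.392704
  t = 3.0000: term = 987.207423
Convexity = (1/P) * sum = 1026.907169 / 102.170460 = 10.050921


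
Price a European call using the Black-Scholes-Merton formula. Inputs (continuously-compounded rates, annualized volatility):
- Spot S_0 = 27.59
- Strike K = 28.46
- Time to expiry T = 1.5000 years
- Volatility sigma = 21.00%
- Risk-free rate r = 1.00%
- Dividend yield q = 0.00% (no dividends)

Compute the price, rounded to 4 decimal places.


Answer: Price = 2.6283

Derivation:
d1 = (ln(S/K) + (r - q + 0.5*sigma^2) * T) / (sigma * sqrt(T)) = 0.06620930
d2 = d1 - sigma * sqrt(T) = -0.19098712
exp(-rT) = 0.98511194; exp(-qT) = 1.00000000
C = S_0 * exp(-qT) * N(d1) - K * exp(-rT) * N(d2)
N(d1) = 0.52639440; N(d2) = 0.42426784
C = 27.5900 * 1.00000000 * 0.52639440 - 28.4600 * 0.98511194 * 0.42426784 = 2.6283


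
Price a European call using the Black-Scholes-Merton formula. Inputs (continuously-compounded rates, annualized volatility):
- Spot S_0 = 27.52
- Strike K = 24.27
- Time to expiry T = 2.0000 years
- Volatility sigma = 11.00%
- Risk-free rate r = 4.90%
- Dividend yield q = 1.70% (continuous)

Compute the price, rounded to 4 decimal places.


Answer: Price = 4.7982

Derivation:
d1 = (ln(S/K) + (r - q + 0.5*sigma^2) * T) / (sigma * sqrt(T)) = 1.29703950
d2 = d1 - sigma * sqrt(T) = 1.14147601
exp(-rT) = 0.90664890; exp(-qT) = 0.96657150
C = S_0 * exp(-qT) * N(d1) - K * exp(-rT) * N(d2)
N(d1) = 0.90269120; N(d2) = 0.87316405
C = 27.5200 * 0.96657150 * 0.90269120 - 24.2700 * 0.90664890 * 0.87316405 = 4.7982


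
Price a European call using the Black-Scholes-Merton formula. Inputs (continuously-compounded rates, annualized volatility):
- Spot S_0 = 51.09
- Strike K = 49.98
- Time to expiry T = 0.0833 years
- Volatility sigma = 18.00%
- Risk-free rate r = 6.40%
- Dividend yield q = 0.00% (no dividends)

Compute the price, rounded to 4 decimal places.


d1 = (ln(S/K) + (r - q + 0.5*sigma^2) * T) / (sigma * sqrt(T)) = 0.55141279
d2 = d1 - sigma * sqrt(T) = 0.49946166
exp(-rT) = 0.99468299; exp(-qT) = 1.00000000
C = S_0 * exp(-qT) * N(d1) - K * exp(-rT) * N(d2)
N(d1) = 0.70932463; N(d2) = 0.69127290
C = 51.0900 * 1.00000000 * 0.70932463 - 49.9800 * 0.99468299 * 0.69127290 = 1.8733

Answer: Price = 1.8733


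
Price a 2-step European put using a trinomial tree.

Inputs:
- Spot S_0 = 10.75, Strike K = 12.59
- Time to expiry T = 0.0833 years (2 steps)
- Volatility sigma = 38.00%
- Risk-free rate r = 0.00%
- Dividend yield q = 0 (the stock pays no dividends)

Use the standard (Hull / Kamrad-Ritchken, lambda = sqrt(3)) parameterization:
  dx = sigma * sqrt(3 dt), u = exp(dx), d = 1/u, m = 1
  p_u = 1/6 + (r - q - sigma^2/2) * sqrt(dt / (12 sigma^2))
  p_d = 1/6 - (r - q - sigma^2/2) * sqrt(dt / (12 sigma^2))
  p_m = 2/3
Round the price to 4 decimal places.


dt = T/N = 0.041650; dx = sigma*sqrt(3*dt) = 0.134323
u = exp(dx) = 1.143763; d = 1/u = 0.874307
p_u = 0.155473, p_m = 0.666667, p_d = 0.177860
Discount per step: exp(-r*dt) = 1.000000
Stock lattice S(k, j) with j the centered position index:
  k=0: S(0,+0) = 10.7500
  k=1: S(1,-1) = 9.3988; S(1,+0) = 10.7500; S(1,+1) = 12.2954
  k=2: S(2,-2) = 8.2174; S(2,-1) = 9.3988; S(2,+0) = 10.7500; S(2,+1) = 12.2954; S(2,+2) = 14.0631
Terminal payoffs V(N, j) = max(K - S_T, 0):
  V(2,-2) = 4.372558; V(2,-1) = 3.191197; V(2,+0) = 1.840000; V(2,+1) = 0.294551; V(2,+2) = 0.000000
Backward induction: V(k, j) = exp(-r*dt) * [p_u * V(k+1, j+1) + p_m * V(k+1, j) + p_d * V(k+1, j-1)]
  V(1,-1) = exp(-r*dt) * [p_u*1.840000 + p_m*3.191197 + p_d*4.372558] = 3.191240
  V(1,+0) = exp(-r*dt) * [p_u*0.294551 + p_m*1.840000 + p_d*3.191197] = 1.840049
  V(1,+1) = exp(-r*dt) * [p_u*0.000000 + p_m*0.294551 + p_d*1.840000] = 0.523630
  V(0,+0) = exp(-r*dt) * [p_u*0.523630 + p_m*1.840049 + p_d*3.191240] = 1.875704

Answer: Price = V(0,0) = 1.8757


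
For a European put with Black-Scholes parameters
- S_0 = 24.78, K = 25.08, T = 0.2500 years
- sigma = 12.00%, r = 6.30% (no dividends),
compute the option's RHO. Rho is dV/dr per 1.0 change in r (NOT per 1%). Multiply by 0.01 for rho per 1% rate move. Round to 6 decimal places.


d1 = 0.0919360073; d2 = 0.0319360073
phi(d1) = 0.3972598621; exp(-qT) = 1.0000000000; exp(-rT) = 0.9843733826
N(-d2) = 0.4872615418
Rho = -K*T*exp(-rT)*N(-d2) = -25.0800 * 0.2500 * 0.9843733826 * 0.4872615418 = -3.007389

Answer: Rho = -3.007389


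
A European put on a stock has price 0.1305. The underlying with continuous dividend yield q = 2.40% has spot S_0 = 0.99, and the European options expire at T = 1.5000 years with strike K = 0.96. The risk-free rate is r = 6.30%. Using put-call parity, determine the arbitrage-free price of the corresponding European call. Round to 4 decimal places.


Answer: Call price = 0.2121

Derivation:
Put-call parity: C - P = S_0 * exp(-qT) - K * exp(-rT).
S_0 * exp(-qT) = 0.9900 * 0.96464029 = 0.95499389
K * exp(-rT) = 0.9600 * 0.90982773 = 0.87343463
C = P + S*exp(-qT) - K*exp(-rT)
C = 0.1305 + 0.95499389 - 0.87343463 = 0.2121


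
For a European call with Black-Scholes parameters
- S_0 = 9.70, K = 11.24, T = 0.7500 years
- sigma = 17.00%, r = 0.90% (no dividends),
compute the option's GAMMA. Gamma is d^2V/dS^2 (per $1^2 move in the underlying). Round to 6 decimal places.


d1 = -0.8814132078; d2 = -1.0286375264
phi(d1) = 0.2705270584; exp(-qT) = 1.0000000000; exp(-rT) = 0.9932727301
Gamma = exp(-qT) * phi(d1) / (S * sigma * sqrt(T)) = 1.0000000000 * 0.2705270584 / (9.7000 * 0.1700 * 0.8660254038) = 0.189435

Answer: Gamma = 0.189435


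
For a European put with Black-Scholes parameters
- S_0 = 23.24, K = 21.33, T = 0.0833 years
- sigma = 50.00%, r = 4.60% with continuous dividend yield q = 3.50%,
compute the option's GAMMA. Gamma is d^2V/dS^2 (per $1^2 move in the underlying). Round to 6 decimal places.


d1 = 0.6727882767; d2 = 0.5284795798
phi(d1) = 0.3181410103; exp(-qT) = 0.9970887459; exp(-rT) = 0.9961755320
Gamma = exp(-qT) * phi(d1) / (S * sigma * sqrt(T)) = 0.9970887459 * 0.3181410103 / (23.2400 * 0.5000 * 0.2886173938) = 0.094586

Answer: Gamma = 0.094586


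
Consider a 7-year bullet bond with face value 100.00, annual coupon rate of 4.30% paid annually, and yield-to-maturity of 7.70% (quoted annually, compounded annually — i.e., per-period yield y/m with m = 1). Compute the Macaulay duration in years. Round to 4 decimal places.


Answer: Macaulay duration = 6.0923 years

Derivation:
Coupon per period c = face * coupon_rate / m = 4.300000
Periods per year m = 1; per-period yield y/m = 0.077000
Number of cashflows N = 7
Cashflows (t years, CF_t, discount factor 1/(1+y/m)^(m*t), PV):
  t = 1.0000: CF_t = 4.300000, DF = 0.928505, PV = 3.992572
  t = 2.0000: CF_t = 4.300000, DF = 0.862122, PV = 3.707123
  t = 3.0000: CF_t = 4.300000, DF = 0.800484, PV = 3.442083
  t = 4.0000: CF_t = 4.300000, DF = 0.743254, PV = 3.195992
  t = 5.0000: CF_t = 4.300000, DF = 0.690115, PV = 2.967495
  t = 6.0000: CF_t = 4.300000, DF = 0.640775, PV = 2.755334
  t = 7.0000: CF_t = 104.300000, DF = 0.594963, PV = 62.054658
Price P = sum_t PV_t = 82.115257
Macaulay numerator sum_t t * PV_t:
  t * PV_t at t = 1.0000: 3.992572
  t * PV_t at t = 2.0000: 7.414247
  t * PV_t at t = 3.0000: 10.326249
  t * PV_t at t = 4.0000: 12.783967
  t * PV_t at t = 5.0000: 14.837473
  t * PV_t at t = 6.0000: 16.532003
  t * PV_t at t = 7.0000: 434.382605
Macaulay duration D = (sum_t t * PV_t) / P = 500.269116 / 82.115257 = 6.092280
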